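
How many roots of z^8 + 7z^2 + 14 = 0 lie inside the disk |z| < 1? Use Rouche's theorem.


Step 1: On |z| = 1 the three terms have sizes |z^8| = 1^8 = 1, |7z^2| = 7*1^2 = 7, |14| = 14
Step 2: The dominant term is g(z) = 14; let h(z) = z^8 + 7z^2 so f = g + h
Step 3: On |z| = 1: |g| = 14 and |h| <= 1 + 7 = 8
Step 4: Since 14 > 8, |h| < |g| on |z| = 1, so by Rouche f has the same number of zeros as g inside |z| < 1
Step 5: g(z) = 14 is a nonzero constant with no zeros inside |z| < 1. Answer = 0

0


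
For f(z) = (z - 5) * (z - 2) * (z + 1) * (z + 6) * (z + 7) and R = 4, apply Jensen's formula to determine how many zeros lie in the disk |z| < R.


Jensen's formula: (1/2pi)*integral log|f(Re^it)|dt = log|f(0)| + sum_{|a_k|<R} log(R/|a_k|)
Step 1: f(0) = (-5) * (-2) * 1 * 6 * 7 = 420
Step 2: log|f(0)| = log|5| + log|2| + log|-1| + log|-6| + log|-7| = 6.0403
Step 3: Zeros inside |z| < 4: 2, -1
Step 4: Jensen sum = log(4/2) + log(4/1) = 2.0794
Step 5: n(R) = number of terms in the Jensen sum = count of zeros inside |z| < 4 = 2

2


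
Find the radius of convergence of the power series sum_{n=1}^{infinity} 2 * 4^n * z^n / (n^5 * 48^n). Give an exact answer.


Step 1: General term a_n = 2 * 4^n / (n^5 * 48^n)
Step 2: By the root test, |a_n|^(1/n) = 2^(1/n) * 4 / (n^(5/n) * 48) -> 4/48 as n -> infinity (since 2^(1/n) -> 1 and n^(5/n) -> 1)
Step 3: R = 1/lim|a_n|^(1/n) = 48/4 = 12

12


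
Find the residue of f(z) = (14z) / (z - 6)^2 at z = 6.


Step 1: Pole of order 2 at z = 6
Step 2: Res = lim d/dz [(z - 6)^2 * f(z)] as z -> 6
Step 3: (z - 6)^2 * f(z) = 14z
Step 4: d/dz[14z] = 14

14


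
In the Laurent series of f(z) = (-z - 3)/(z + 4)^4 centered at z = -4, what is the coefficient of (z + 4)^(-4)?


Step 1: Write the numerator in powers of (z + 4): -z - 3 = -(z + 4) + (-1*(-4) - 3) = -(z + 4) + 1
Step 2: Divide by (z + 4)^4: f(z) = (z + 4)^(-4) - (z + 4)^(-3)
Step 3: This finite sum is the Laurent series of f about z = -4.
Step 4: Coefficient of (z + 4)^(-4) = -1*(-4) - 3 = 1

1


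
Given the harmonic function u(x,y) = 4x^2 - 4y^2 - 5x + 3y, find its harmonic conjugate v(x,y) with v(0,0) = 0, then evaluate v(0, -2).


Step 1: v_x = -u_y = 8y - 3
Step 2: v_y = u_x = 8x - 5
Step 3: v = 8xy - 3x - 5y + C
Step 4: v(0,0) = 0 => C = 0
Step 5: v(0, -2) = 10

10


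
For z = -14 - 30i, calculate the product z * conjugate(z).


Step 1: conj(z) = -14 + 30i
Step 2: z * conj(z) = (-14)^2 + (-30)^2
Step 3: = 196 + 900 = 1096

1096


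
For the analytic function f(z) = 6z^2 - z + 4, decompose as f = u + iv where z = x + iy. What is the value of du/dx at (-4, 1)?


Step 1: f(z) = 6(x+iy)^2 - (x+iy) + 4
Step 2: u = 6(x^2 - y^2) - x + 4
Step 3: u_x = 12x - 1
Step 4: At (-4, 1): u_x = -48 - 1 = -49

-49


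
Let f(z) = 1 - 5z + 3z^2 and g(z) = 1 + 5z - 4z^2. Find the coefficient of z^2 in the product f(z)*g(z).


Step 1: z^2 term in f*g comes from: (1)*(-4z^2) + (-5z)*(5z) + (3z^2)*(1)
Step 2: = -4 - 25 + 3
Step 3: = -26

-26


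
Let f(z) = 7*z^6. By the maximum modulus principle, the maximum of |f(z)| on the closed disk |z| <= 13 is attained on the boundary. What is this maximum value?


Step 1: On |z| = 13, |f(z)| = 7 * |z|^6 = 7 * 13^6
Step 2: By maximum modulus principle, maximum is on boundary.
Step 3: Maximum = 7 * 4826809 = 33787663

33787663


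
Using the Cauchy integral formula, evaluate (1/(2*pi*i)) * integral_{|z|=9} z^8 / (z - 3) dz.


Step 1: f(z) = z^8, a = 3 is inside |z| = 9
Step 2: By Cauchy integral formula: (1/(2pi*i)) * integral = f(a)
Step 3: f(3) = 3^8 = 6561

6561


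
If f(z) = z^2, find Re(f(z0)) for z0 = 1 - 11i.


Step 1: z0 = 1 - 11i
Step 2: z0^2 = 1^2 - (-11)^2 - 22i
Step 3: real part = 1 - 121 = -120

-120


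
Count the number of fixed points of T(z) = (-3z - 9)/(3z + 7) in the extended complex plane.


Step 1: Fixed points satisfy T(z) = z
Step 2: 3z^2 + 10z + 9 = 0
Step 3: Discriminant = 10^2 - 4*3*9 = -8
Step 4: Number of fixed points = 2

2


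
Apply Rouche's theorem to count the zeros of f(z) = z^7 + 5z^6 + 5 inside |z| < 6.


Step 1: On |z| = 6 the three terms have sizes |z^7| = 6^7 = 279936, |5z^6| = 5*6^6 = 233280, |5| = 5
Step 2: The dominant term is g(z) = z^7; let h(z) = 5z^6 + 5 so f = g + h
Step 3: On |z| = 6: |g| = 279936 and |h| <= 233280 + 5 = 233285
Step 4: Since 279936 > 233285, |h| < |g| on |z| = 6, so by Rouche f has the same number of zeros as g inside |z| < 6
Step 5: g(z) = z^7 has 7 zeros (all at the origin) inside |z| < 6. Answer = 7

7


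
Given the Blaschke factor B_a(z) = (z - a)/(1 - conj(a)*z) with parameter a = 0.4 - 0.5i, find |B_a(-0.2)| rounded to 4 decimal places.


Step 1: Numerator z0 - a = -0.2 - (0.4 - 0.5i) = -0.6 + 0.5i
Step 2: Denominator 1 - conj(a)*z0 = 1 - (0.4 + 0.5i)*(-0.2) = 1.08 + 0.1i
Step 3: |z0 - a|^2 = (-0.6)^2 + 0.5^2 = 0.61; |1 - conj(a)*z0|^2 = 1.08^2 + 0.1^2 = 1.1764
Step 4: |B_a(-0.2)| = sqrt(0.61 / 1.1764) = sqrt(0.518531)
Step 5: = 0.7201

0.7201


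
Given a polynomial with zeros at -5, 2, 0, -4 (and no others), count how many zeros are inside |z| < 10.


Step 1: Check each root:
  z = -5: |-5| = 5 < 10
  z = 2: |2| = 2 < 10
  z = 0: |0| = 0 < 10
  z = -4: |-4| = 4 < 10
Step 2: Count = 4

4


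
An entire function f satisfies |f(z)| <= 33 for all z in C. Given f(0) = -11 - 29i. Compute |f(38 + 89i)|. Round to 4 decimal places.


Step 1: By Liouville's theorem, a bounded entire function is constant.
Step 2: f(z) = f(0) = -11 - 29i for all z.
Step 3: |f(w)| = |-11 - 29i| = sqrt(121 + 841)
Step 4: = 31.0161

31.0161


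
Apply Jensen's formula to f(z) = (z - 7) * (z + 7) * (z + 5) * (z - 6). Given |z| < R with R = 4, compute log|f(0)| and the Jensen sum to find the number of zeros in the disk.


Jensen's formula: (1/2pi)*integral log|f(Re^it)|dt = log|f(0)| + sum_{|a_k|<R} log(R/|a_k|)
Step 1: f(0) = (-7) * 7 * 5 * (-6) = 1470
Step 2: log|f(0)| = log|7| + log|-7| + log|-5| + log|6| = 7.293
Step 3: Zeros inside |z| < 4: none
Step 4: Jensen sum = (empty sum) = 0
Step 5: n(R) = number of terms in the Jensen sum = count of zeros inside |z| < 4 = 0

0


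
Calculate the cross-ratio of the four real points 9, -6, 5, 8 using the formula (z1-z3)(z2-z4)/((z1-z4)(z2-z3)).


Step 1: (z1-z3)(z2-z4) = 4 * (-14) = -56
Step 2: (z1-z4)(z2-z3) = 1 * (-11) = -11
Step 3: Cross-ratio = 56/11 = 56/11

56/11


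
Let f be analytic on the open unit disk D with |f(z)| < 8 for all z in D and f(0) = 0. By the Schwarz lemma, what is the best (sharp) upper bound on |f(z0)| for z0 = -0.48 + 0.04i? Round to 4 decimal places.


Step 1: g = f/8 maps D -> D with g(0) = 0, so by the Schwarz lemma |g(z)| <= |z|, i.e. |f(z)| <= 8|z|; this is sharp (f(z) = 8z).
Step 2: |z0|^2 = (-0.48)^2 + 0.04^2 = 0.232
Step 3: |z0| = sqrt(0.232) = 0.481664
Step 4: Best bound = 8 * |z0| = 8 * 0.481664 = 3.8533

3.8533


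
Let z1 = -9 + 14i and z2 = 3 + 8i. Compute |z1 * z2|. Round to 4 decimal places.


Step 1: |z1| = sqrt((-9)^2 + 14^2) = sqrt(277)
Step 2: |z2| = sqrt(3^2 + 8^2) = sqrt(73)
Step 3: |z1*z2| = |z1|*|z2| = sqrt(277) * sqrt(73) = sqrt(277 * 73) = sqrt(20221)
Step 4: = 142.2006

142.2006


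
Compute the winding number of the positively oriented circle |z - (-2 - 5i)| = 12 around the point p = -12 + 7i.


Step 1: Center c = (-2, -5), radius = 12
Step 2: |p - c|^2 = (-10)^2 + 12^2 = 244
Step 3: r^2 = 144
Step 4: |p-c| > r so winding number = 0

0


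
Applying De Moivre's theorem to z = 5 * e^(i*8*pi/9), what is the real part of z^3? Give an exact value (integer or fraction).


Step 1: By De Moivre's theorem, z^3 = 5^3 * e^(i*3*8*pi/9) = 125 * (cos(8*pi/3) + i*sin(8*pi/3))
Step 2: |z|^3 = 5^3 = 125
Step 3: Reduce the angle mod 2*pi: 8*pi/3 - 2*pi = 2*pi/3
Step 4: cos(2*pi/3) = -1/2
Step 5: Re(z^3) = 125 * (-1/2) = -125/2

-125/2


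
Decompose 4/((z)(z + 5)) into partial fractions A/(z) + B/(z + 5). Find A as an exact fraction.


Step 1: Multiply both sides by (z) and set z = 0
Step 2: A = 4 / (0 + 5)
Step 3: A = 4 / 5
Step 4: A = 4/5

4/5


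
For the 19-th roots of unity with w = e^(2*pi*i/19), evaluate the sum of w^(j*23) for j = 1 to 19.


Step 1: The sum sum_{j=1}^{n} w^(k*j) equals n if n | k, else 0.
Step 2: Here n = 19, k = 23
Step 3: Does n divide k? 19 | 23 -> False
Step 4: Sum = 0

0


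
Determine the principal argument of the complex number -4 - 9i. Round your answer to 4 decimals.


Step 1: z = -4 - 9i
Step 2: arg(z) = atan2(-9, -4)
Step 3: arg(z) = -1.989

-1.989


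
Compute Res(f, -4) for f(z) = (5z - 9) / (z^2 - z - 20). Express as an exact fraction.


Step 1: Q(z) = z^2 - z - 20 = (z + 4)(z - 5)
Step 2: Q'(z) = 2z - 1
Step 3: Q'(-4) = -9, P(-4) = -29
Step 4: Res = P(-4)/Q'(-4) = -29/(-9) = 29/9

29/9


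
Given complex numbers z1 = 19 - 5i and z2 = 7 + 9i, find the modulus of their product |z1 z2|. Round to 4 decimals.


Step 1: |z1| = sqrt(19^2 + (-5)^2) = sqrt(386)
Step 2: |z2| = sqrt(7^2 + 9^2) = sqrt(130)
Step 3: |z1*z2| = |z1|*|z2| = sqrt(386) * sqrt(130) = sqrt(386 * 130) = sqrt(50180)
Step 4: = 224.0089

224.0089


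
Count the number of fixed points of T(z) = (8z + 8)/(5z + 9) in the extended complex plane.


Step 1: Fixed points satisfy T(z) = z
Step 2: 5z^2 + z - 8 = 0
Step 3: Discriminant = 1^2 - 4*5*(-8) = 161
Step 4: Number of fixed points = 2

2


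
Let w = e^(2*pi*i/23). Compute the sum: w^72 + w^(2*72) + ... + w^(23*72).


Step 1: The sum sum_{j=1}^{n} w^(k*j) equals n if n | k, else 0.
Step 2: Here n = 23, k = 72
Step 3: Does n divide k? 23 | 72 -> False
Step 4: Sum = 0

0


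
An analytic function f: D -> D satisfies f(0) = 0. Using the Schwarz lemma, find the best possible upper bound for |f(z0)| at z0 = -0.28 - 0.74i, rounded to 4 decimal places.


Step 1: Schwarz lemma: if f: D -> D is analytic with f(0) = 0, then |f(z)| <= |z| for all z in D, and this is sharp (f(z) = z).
Step 2: |z0|^2 = (-0.28)^2 + (-0.74)^2 = 0.626
Step 3: |z0| = sqrt(0.626) = 0.791202
Step 4: Best bound = |z0| = 0.7912

0.7912


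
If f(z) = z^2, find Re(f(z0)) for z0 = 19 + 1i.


Step 1: z0 = 19 + 1i
Step 2: z0^2 = 19^2 - 1^2 + 38i
Step 3: real part = 361 - 1 = 360

360


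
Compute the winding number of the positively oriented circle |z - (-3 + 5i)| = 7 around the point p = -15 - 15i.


Step 1: Center c = (-3, 5), radius = 7
Step 2: |p - c|^2 = (-12)^2 + (-20)^2 = 544
Step 3: r^2 = 49
Step 4: |p-c| > r so winding number = 0

0


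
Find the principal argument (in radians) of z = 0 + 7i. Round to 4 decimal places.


Step 1: z = 0 + 7i
Step 2: arg(z) = atan2(7, 0)
Step 3: arg(z) = 1.5708

1.5708


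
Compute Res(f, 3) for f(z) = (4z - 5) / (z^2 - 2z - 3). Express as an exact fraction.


Step 1: Q(z) = z^2 - 2z - 3 = (z - 3)(z + 1)
Step 2: Q'(z) = 2z - 2
Step 3: Q'(3) = 4, P(3) = 7
Step 4: Res = P(3)/Q'(3) = 7/4 = 7/4

7/4


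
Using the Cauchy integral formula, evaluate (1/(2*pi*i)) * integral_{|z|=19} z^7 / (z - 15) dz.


Step 1: f(z) = z^7, a = 15 is inside |z| = 19
Step 2: By Cauchy integral formula: (1/(2pi*i)) * integral = f(a)
Step 3: f(15) = 15^7 = 170859375

170859375


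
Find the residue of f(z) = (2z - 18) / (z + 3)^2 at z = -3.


Step 1: Pole of order 2 at z = -3
Step 2: Res = lim d/dz [(z + 3)^2 * f(z)] as z -> -3
Step 3: (z + 3)^2 * f(z) = 2z - 18
Step 4: d/dz[2z - 18] = 2

2


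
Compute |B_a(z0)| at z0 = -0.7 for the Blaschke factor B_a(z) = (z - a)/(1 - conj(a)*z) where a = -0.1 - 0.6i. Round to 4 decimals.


Step 1: Numerator z0 - a = -0.7 - (-0.1 - 0.6i) = -0.6 + 0.6i
Step 2: Denominator 1 - conj(a)*z0 = 1 - (-0.1 + 0.6i)*(-0.7) = 0.93 + 0.42i
Step 3: |z0 - a|^2 = (-0.6)^2 + 0.6^2 = 0.72; |1 - conj(a)*z0|^2 = 0.93^2 + 0.42^2 = 1.0413
Step 4: |B_a(-0.7)| = sqrt(0.72 / 1.0413) = sqrt(0.691443)
Step 5: = 0.8315

0.8315


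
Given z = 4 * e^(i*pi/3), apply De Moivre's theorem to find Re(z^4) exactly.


Step 1: By De Moivre's theorem, z^4 = 4^4 * e^(i*4*pi/3) = 256 * (cos(4*pi/3) + i*sin(4*pi/3))
Step 2: |z|^4 = 4^4 = 256
Step 3: The angle 4*pi/3 already lies in [0, 2*pi)
Step 4: cos(4*pi/3) = -1/2
Step 5: Re(z^4) = 256 * (-1/2) = -128

-128


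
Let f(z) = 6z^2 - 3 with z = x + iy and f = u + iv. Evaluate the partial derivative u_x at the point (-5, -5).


Step 1: f(z) = 6(x+iy)^2 - 3
Step 2: u = 6(x^2 - y^2) - 3
Step 3: u_x = 12x + 0
Step 4: At (-5, -5): u_x = -60 + 0 = -60

-60


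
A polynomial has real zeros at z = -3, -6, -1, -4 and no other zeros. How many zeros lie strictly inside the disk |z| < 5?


Step 1: Check each root:
  z = -3: |-3| = 3 < 5
  z = -6: |-6| = 6 >= 5
  z = -1: |-1| = 1 < 5
  z = -4: |-4| = 4 < 5
Step 2: Count = 3

3


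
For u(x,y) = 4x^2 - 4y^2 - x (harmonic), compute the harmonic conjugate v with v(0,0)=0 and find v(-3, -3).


Step 1: v_x = -u_y = 8y + 0
Step 2: v_y = u_x = 8x - 1
Step 3: v = 8xy - y + C
Step 4: v(0,0) = 0 => C = 0
Step 5: v(-3, -3) = 75

75


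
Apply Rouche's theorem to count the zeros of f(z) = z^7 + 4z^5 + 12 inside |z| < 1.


Step 1: On |z| = 1 the three terms have sizes |z^7| = 1^7 = 1, |4z^5| = 4*1^5 = 4, |12| = 12
Step 2: The dominant term is g(z) = 12; let h(z) = z^7 + 4z^5 so f = g + h
Step 3: On |z| = 1: |g| = 12 and |h| <= 1 + 4 = 5
Step 4: Since 12 > 5, |h| < |g| on |z| = 1, so by Rouche f has the same number of zeros as g inside |z| < 1
Step 5: g(z) = 12 is a nonzero constant with no zeros inside |z| < 1. Answer = 0

0


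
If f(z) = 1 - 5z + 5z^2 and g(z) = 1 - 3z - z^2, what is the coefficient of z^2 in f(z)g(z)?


Step 1: z^2 term in f*g comes from: (1)*(-z^2) + (-5z)*(-3z) + (5z^2)*(1)
Step 2: = -1 + 15 + 5
Step 3: = 19

19


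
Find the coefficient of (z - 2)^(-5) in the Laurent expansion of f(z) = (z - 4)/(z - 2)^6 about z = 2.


Step 1: Write the numerator in powers of (z - 2): z - 4 = (z - 2) + (1*2 - 4) = (z - 2) - 2
Step 2: Divide by (z - 2)^6: f(z) = -2(z - 2)^(-6) + (z - 2)^(-5)
Step 3: This finite sum is the Laurent series of f about z = 2.
Step 4: Coefficient of (z - 2)^(-5) = coefficient of (z - 2) in the re-centred numerator = 1

1


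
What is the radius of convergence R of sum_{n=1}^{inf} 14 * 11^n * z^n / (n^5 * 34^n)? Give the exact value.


Step 1: General term a_n = 14 * 11^n / (n^5 * 34^n)
Step 2: By the root test, |a_n|^(1/n) = 14^(1/n) * 11 / (n^(5/n) * 34) -> 11/34 as n -> infinity (since 14^(1/n) -> 1 and n^(5/n) -> 1)
Step 3: R = 1/lim|a_n|^(1/n) = 34/11

34/11


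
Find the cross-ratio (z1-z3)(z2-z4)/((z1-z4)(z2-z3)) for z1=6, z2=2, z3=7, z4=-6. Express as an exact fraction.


Step 1: (z1-z3)(z2-z4) = (-1) * 8 = -8
Step 2: (z1-z4)(z2-z3) = 12 * (-5) = -60
Step 3: Cross-ratio = 8/60 = 2/15

2/15


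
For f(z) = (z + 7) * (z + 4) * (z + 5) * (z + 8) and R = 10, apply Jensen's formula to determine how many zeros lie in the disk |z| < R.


Jensen's formula: (1/2pi)*integral log|f(Re^it)|dt = log|f(0)| + sum_{|a_k|<R} log(R/|a_k|)
Step 1: f(0) = 7 * 4 * 5 * 8 = 1120
Step 2: log|f(0)| = log|-7| + log|-4| + log|-5| + log|-8| = 7.0211
Step 3: Zeros inside |z| < 10: -7, -4, -5, -8
Step 4: Jensen sum = log(10/7) + log(10/4) + log(10/5) + log(10/8) = 2.1893
Step 5: n(R) = number of terms in the Jensen sum = count of zeros inside |z| < 10 = 4

4


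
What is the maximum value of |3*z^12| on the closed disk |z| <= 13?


Step 1: On |z| = 13, |f(z)| = 3 * |z|^12 = 3 * 13^12
Step 2: By maximum modulus principle, maximum is on boundary.
Step 3: Maximum = 3 * 23298085122481 = 69894255367443

69894255367443


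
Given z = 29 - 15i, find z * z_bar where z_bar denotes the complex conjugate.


Step 1: conj(z) = 29 + 15i
Step 2: z * conj(z) = 29^2 + (-15)^2
Step 3: = 841 + 225 = 1066

1066


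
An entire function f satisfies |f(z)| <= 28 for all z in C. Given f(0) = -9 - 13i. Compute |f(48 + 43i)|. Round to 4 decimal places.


Step 1: By Liouville's theorem, a bounded entire function is constant.
Step 2: f(z) = f(0) = -9 - 13i for all z.
Step 3: |f(w)| = |-9 - 13i| = sqrt(81 + 169)
Step 4: = 15.8114

15.8114


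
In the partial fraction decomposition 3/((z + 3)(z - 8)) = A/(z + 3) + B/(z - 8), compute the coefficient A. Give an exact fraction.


Step 1: Multiply both sides by (z + 3) and set z = -3
Step 2: A = 3 / (-3 - 8)
Step 3: A = 3 / (-11)
Step 4: A = -3/11

-3/11


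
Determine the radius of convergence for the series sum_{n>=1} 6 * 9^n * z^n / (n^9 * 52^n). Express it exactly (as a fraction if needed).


Step 1: General term a_n = 6 * 9^n / (n^9 * 52^n)
Step 2: By the root test, |a_n|^(1/n) = 6^(1/n) * 9 / (n^(9/n) * 52) -> 9/52 as n -> infinity (since 6^(1/n) -> 1 and n^(9/n) -> 1)
Step 3: R = 1/lim|a_n|^(1/n) = 52/9

52/9


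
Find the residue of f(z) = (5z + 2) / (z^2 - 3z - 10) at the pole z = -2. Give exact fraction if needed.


Step 1: Q(z) = z^2 - 3z - 10 = (z + 2)(z - 5)
Step 2: Q'(z) = 2z - 3
Step 3: Q'(-2) = -7, P(-2) = -8
Step 4: Res = P(-2)/Q'(-2) = -8/(-7) = 8/7

8/7


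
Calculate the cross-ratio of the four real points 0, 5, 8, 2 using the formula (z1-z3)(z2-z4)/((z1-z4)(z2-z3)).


Step 1: (z1-z3)(z2-z4) = (-8) * 3 = -24
Step 2: (z1-z4)(z2-z3) = (-2) * (-3) = 6
Step 3: Cross-ratio = -24/6 = -4

-4


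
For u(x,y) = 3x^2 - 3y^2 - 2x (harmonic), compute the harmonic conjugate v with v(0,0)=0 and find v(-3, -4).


Step 1: v_x = -u_y = 6y + 0
Step 2: v_y = u_x = 6x - 2
Step 3: v = 6xy - 2y + C
Step 4: v(0,0) = 0 => C = 0
Step 5: v(-3, -4) = 80

80


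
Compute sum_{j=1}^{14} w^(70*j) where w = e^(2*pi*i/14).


Step 1: The sum sum_{j=1}^{n} w^(k*j) equals n if n | k, else 0.
Step 2: Here n = 14, k = 70
Step 3: Does n divide k? 14 | 70 -> True
Step 4: Sum = 14

14


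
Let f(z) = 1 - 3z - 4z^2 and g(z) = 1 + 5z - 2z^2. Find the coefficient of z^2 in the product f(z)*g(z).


Step 1: z^2 term in f*g comes from: (1)*(-2z^2) + (-3z)*(5z) + (-4z^2)*(1)
Step 2: = -2 - 15 - 4
Step 3: = -21

-21


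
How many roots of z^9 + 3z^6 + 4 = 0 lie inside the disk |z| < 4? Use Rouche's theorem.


Step 1: On |z| = 4 the three terms have sizes |z^9| = 4^9 = 262144, |3z^6| = 3*4^6 = 12288, |4| = 4
Step 2: The dominant term is g(z) = z^9; let h(z) = 3z^6 + 4 so f = g + h
Step 3: On |z| = 4: |g| = 262144 and |h| <= 12288 + 4 = 12292
Step 4: Since 262144 > 12292, |h| < |g| on |z| = 4, so by Rouche f has the same number of zeros as g inside |z| < 4
Step 5: g(z) = z^9 has 9 zeros (all at the origin) inside |z| < 4. Answer = 9

9


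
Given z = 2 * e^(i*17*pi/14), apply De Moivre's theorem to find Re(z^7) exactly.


Step 1: By De Moivre's theorem, z^7 = 2^7 * e^(i*7*17*pi/14) = 128 * (cos(17*pi/2) + i*sin(17*pi/2))
Step 2: |z|^7 = 2^7 = 128
Step 3: Reduce the angle mod 2*pi: 17*pi/2 - 8*pi = pi/2
Step 4: cos(pi/2) = 0
Step 5: Re(z^7) = 128 * 0 = 0

0


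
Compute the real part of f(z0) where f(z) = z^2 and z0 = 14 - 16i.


Step 1: z0 = 14 - 16i
Step 2: z0^2 = 14^2 - (-16)^2 - 448i
Step 3: real part = 196 - 256 = -60

-60


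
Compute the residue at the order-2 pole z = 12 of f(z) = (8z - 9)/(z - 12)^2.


Step 1: Pole of order 2 at z = 12
Step 2: Res = lim d/dz [(z - 12)^2 * f(z)] as z -> 12
Step 3: (z - 12)^2 * f(z) = 8z - 9
Step 4: d/dz[8z - 9] = 8

8


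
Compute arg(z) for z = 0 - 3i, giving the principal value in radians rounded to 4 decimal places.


Step 1: z = 0 - 3i
Step 2: arg(z) = atan2(-3, 0)
Step 3: arg(z) = -1.5708

-1.5708


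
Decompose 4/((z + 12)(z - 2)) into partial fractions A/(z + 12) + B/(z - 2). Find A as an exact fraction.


Step 1: Multiply both sides by (z + 12) and set z = -12
Step 2: A = 4 / (-12 - 2)
Step 3: A = 4 / (-14)
Step 4: A = -2/7

-2/7


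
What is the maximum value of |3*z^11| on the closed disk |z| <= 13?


Step 1: On |z| = 13, |f(z)| = 3 * |z|^11 = 3 * 13^11
Step 2: By maximum modulus principle, maximum is on boundary.
Step 3: Maximum = 3 * 1792160394037 = 5376481182111

5376481182111


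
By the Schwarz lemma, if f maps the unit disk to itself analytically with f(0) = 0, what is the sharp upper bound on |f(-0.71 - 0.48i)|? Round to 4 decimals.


Step 1: Schwarz lemma: if f: D -> D is analytic with f(0) = 0, then |f(z)| <= |z| for all z in D, and this is sharp (f(z) = z).
Step 2: |z0|^2 = (-0.71)^2 + (-0.48)^2 = 0.7345
Step 3: |z0| = sqrt(0.7345) = 0.85703
Step 4: Best bound = |z0| = 0.857

0.857


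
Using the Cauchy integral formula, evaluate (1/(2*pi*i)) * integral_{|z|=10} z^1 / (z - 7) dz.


Step 1: f(z) = z^1, a = 7 is inside |z| = 10
Step 2: By Cauchy integral formula: (1/(2pi*i)) * integral = f(a)
Step 3: f(7) = 7^1 = 7

7


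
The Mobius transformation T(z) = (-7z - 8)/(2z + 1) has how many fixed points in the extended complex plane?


Step 1: Fixed points satisfy T(z) = z
Step 2: 2z^2 + 8z + 8 = 0
Step 3: Discriminant = 8^2 - 4*2*8 = 0
Step 4: Number of fixed points = 1

1


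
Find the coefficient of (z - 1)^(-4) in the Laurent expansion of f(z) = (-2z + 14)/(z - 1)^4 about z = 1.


Step 1: Write the numerator in powers of (z - 1): -2z + 14 = -2(z - 1) + (-2*1 + 14) = -2(z - 1) + 12
Step 2: Divide by (z - 1)^4: f(z) = 12(z - 1)^(-4) - 2(z - 1)^(-3)
Step 3: This finite sum is the Laurent series of f about z = 1.
Step 4: Coefficient of (z - 1)^(-4) = -2*1 + 14 = 12

12


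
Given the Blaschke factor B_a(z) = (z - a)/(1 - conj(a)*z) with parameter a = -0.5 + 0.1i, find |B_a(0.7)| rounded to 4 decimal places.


Step 1: Numerator z0 - a = 0.7 - (-0.5 + 0.1i) = 1.2 - 0.1i
Step 2: Denominator 1 - conj(a)*z0 = 1 - (-0.5 - 0.1i)*0.7 = 1.35 + 0.07i
Step 3: |z0 - a|^2 = 1.2^2 + (-0.1)^2 = 1.45; |1 - conj(a)*z0|^2 = 1.35^2 + 0.07^2 = 1.8274
Step 4: |B_a(0.7)| = sqrt(1.45 / 1.8274) = sqrt(0.793477)
Step 5: = 0.8908

0.8908


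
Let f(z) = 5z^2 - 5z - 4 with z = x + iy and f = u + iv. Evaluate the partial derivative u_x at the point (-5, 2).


Step 1: f(z) = 5(x+iy)^2 - 5(x+iy) - 4
Step 2: u = 5(x^2 - y^2) - 5x - 4
Step 3: u_x = 10x - 5
Step 4: At (-5, 2): u_x = -50 - 5 = -55

-55


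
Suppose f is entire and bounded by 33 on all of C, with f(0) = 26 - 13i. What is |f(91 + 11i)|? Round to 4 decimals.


Step 1: By Liouville's theorem, a bounded entire function is constant.
Step 2: f(z) = f(0) = 26 - 13i for all z.
Step 3: |f(w)| = |26 - 13i| = sqrt(676 + 169)
Step 4: = 29.0689

29.0689


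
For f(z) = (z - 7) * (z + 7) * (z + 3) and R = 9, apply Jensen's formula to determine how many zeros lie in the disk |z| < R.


Jensen's formula: (1/2pi)*integral log|f(Re^it)|dt = log|f(0)| + sum_{|a_k|<R} log(R/|a_k|)
Step 1: f(0) = (-7) * 7 * 3 = -147
Step 2: log|f(0)| = log|7| + log|-7| + log|-3| = 4.9904
Step 3: Zeros inside |z| < 9: 7, -7, -3
Step 4: Jensen sum = log(9/7) + log(9/7) + log(9/3) = 1.6012
Step 5: n(R) = number of terms in the Jensen sum = count of zeros inside |z| < 9 = 3

3


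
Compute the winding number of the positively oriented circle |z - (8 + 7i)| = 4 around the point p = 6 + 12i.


Step 1: Center c = (8, 7), radius = 4
Step 2: |p - c|^2 = (-2)^2 + 5^2 = 29
Step 3: r^2 = 16
Step 4: |p-c| > r so winding number = 0

0


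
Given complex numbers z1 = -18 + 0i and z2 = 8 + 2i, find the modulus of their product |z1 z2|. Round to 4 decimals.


Step 1: |z1| = sqrt((-18)^2 + 0^2) = sqrt(324)
Step 2: |z2| = sqrt(8^2 + 2^2) = sqrt(68)
Step 3: |z1*z2| = |z1|*|z2| = sqrt(324) * sqrt(68) = sqrt(324 * 68) = sqrt(22032)
Step 4: = 148.4318

148.4318


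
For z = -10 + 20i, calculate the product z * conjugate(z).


Step 1: conj(z) = -10 - 20i
Step 2: z * conj(z) = (-10)^2 + 20^2
Step 3: = 100 + 400 = 500

500


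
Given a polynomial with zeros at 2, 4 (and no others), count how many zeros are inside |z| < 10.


Step 1: Check each root:
  z = 2: |2| = 2 < 10
  z = 4: |4| = 4 < 10
Step 2: Count = 2

2


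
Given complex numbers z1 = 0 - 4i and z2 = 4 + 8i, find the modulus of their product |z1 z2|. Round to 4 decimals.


Step 1: |z1| = sqrt(0^2 + (-4)^2) = sqrt(16)
Step 2: |z2| = sqrt(4^2 + 8^2) = sqrt(80)
Step 3: |z1*z2| = |z1|*|z2| = sqrt(16) * sqrt(80) = sqrt(16 * 80) = sqrt(1280)
Step 4: = 35.7771

35.7771


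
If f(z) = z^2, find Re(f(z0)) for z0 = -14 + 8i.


Step 1: z0 = -14 + 8i
Step 2: z0^2 = (-14)^2 - 8^2 - 224i
Step 3: real part = 196 - 64 = 132

132


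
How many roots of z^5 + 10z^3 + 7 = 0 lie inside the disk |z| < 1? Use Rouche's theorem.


Step 1: On |z| = 1 the three terms have sizes |z^5| = 1^5 = 1, |10z^3| = 10*1^3 = 10, |7| = 7
Step 2: The dominant term is g(z) = 10z^3; let h(z) = z^5 + 7 so f = g + h
Step 3: On |z| = 1: |g| = 10 and |h| <= 1 + 7 = 8
Step 4: Since 10 > 8, |h| < |g| on |z| = 1, so by Rouche f has the same number of zeros as g inside |z| < 1
Step 5: g(z) = 10z^3 has 3 zeros (at the origin, multiplicity 3) inside |z| < 1. Answer = 3

3


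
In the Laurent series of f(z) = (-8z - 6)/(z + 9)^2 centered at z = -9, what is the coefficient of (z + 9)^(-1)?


Step 1: Write the numerator in powers of (z + 9): -8z - 6 = -8(z + 9) + (-8*(-9) - 6) = -8(z + 9) + 66
Step 2: Divide by (z + 9)^2: f(z) = 66(z + 9)^(-2) - 8(z + 9)^(-1)
Step 3: This finite sum is the Laurent series of f about z = -9.
Step 4: Coefficient of (z + 9)^(-1) = coefficient of (z + 9) in the re-centred numerator = -8

-8


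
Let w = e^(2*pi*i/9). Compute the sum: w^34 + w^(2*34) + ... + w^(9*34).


Step 1: The sum sum_{j=1}^{n} w^(k*j) equals n if n | k, else 0.
Step 2: Here n = 9, k = 34
Step 3: Does n divide k? 9 | 34 -> False
Step 4: Sum = 0

0


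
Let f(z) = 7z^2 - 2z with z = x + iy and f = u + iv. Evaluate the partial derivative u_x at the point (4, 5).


Step 1: f(z) = 7(x+iy)^2 - 2(x+iy) + 0
Step 2: u = 7(x^2 - y^2) - 2x + 0
Step 3: u_x = 14x - 2
Step 4: At (4, 5): u_x = 56 - 2 = 54

54


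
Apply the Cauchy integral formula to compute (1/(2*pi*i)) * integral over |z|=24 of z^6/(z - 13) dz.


Step 1: f(z) = z^6, a = 13 is inside |z| = 24
Step 2: By Cauchy integral formula: (1/(2pi*i)) * integral = f(a)
Step 3: f(13) = 13^6 = 4826809

4826809


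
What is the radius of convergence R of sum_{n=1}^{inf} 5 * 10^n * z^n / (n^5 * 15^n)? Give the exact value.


Step 1: General term a_n = 5 * 10^n / (n^5 * 15^n)
Step 2: By the root test, |a_n|^(1/n) = 5^(1/n) * 10 / (n^(5/n) * 15) -> 10/15 as n -> infinity (since 5^(1/n) -> 1 and n^(5/n) -> 1)
Step 3: R = 1/lim|a_n|^(1/n) = 15/10 = 3/2

3/2


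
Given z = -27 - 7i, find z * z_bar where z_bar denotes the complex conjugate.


Step 1: conj(z) = -27 + 7i
Step 2: z * conj(z) = (-27)^2 + (-7)^2
Step 3: = 729 + 49 = 778

778


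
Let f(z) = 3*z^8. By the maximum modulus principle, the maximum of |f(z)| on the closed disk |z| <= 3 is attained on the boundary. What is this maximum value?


Step 1: On |z| = 3, |f(z)| = 3 * |z|^8 = 3 * 3^8
Step 2: By maximum modulus principle, maximum is on boundary.
Step 3: Maximum = 3 * 6561 = 19683

19683


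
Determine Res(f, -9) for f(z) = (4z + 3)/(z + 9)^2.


Step 1: Pole of order 2 at z = -9
Step 2: Res = lim d/dz [(z + 9)^2 * f(z)] as z -> -9
Step 3: (z + 9)^2 * f(z) = 4z + 3
Step 4: d/dz[4z + 3] = 4

4


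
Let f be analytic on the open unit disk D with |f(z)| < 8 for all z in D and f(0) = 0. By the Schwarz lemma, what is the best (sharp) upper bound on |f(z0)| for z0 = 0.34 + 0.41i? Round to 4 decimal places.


Step 1: g = f/8 maps D -> D with g(0) = 0, so by the Schwarz lemma |g(z)| <= |z|, i.e. |f(z)| <= 8|z|; this is sharp (f(z) = 8z).
Step 2: |z0|^2 = 0.34^2 + 0.41^2 = 0.2837
Step 3: |z0| = sqrt(0.2837) = 0.532635
Step 4: Best bound = 8 * |z0| = 8 * 0.532635 = 4.2611

4.2611


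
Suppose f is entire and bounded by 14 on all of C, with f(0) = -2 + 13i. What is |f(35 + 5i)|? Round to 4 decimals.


Step 1: By Liouville's theorem, a bounded entire function is constant.
Step 2: f(z) = f(0) = -2 + 13i for all z.
Step 3: |f(w)| = |-2 + 13i| = sqrt(4 + 169)
Step 4: = 13.1529

13.1529


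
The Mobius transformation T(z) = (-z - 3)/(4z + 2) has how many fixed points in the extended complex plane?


Step 1: Fixed points satisfy T(z) = z
Step 2: 4z^2 + 3z + 3 = 0
Step 3: Discriminant = 3^2 - 4*4*3 = -39
Step 4: Number of fixed points = 2

2


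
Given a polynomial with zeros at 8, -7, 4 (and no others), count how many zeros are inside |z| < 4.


Step 1: Check each root:
  z = 8: |8| = 8 >= 4
  z = -7: |-7| = 7 >= 4
  z = 4: |4| = 4 >= 4
Step 2: Count = 0

0


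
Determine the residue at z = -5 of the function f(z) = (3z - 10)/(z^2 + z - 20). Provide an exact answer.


Step 1: Q(z) = z^2 + z - 20 = (z + 5)(z - 4)
Step 2: Q'(z) = 2z + 1
Step 3: Q'(-5) = -9, P(-5) = -25
Step 4: Res = P(-5)/Q'(-5) = -25/(-9) = 25/9

25/9


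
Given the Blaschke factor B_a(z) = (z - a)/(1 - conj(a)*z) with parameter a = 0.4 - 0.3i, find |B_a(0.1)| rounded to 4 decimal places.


Step 1: Numerator z0 - a = 0.1 - (0.4 - 0.3i) = -0.3 + 0.3i
Step 2: Denominator 1 - conj(a)*z0 = 1 - (0.4 + 0.3i)*0.1 = 0.96 - 0.03i
Step 3: |z0 - a|^2 = (-0.3)^2 + 0.3^2 = 0.18; |1 - conj(a)*z0|^2 = 0.96^2 + (-0.03)^2 = 0.9225
Step 4: |B_a(0.1)| = sqrt(0.18 / 0.9225) = sqrt(0.195122)
Step 5: = 0.4417

0.4417


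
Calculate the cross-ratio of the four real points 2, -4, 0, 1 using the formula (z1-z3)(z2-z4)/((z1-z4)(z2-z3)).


Step 1: (z1-z3)(z2-z4) = 2 * (-5) = -10
Step 2: (z1-z4)(z2-z3) = 1 * (-4) = -4
Step 3: Cross-ratio = 10/4 = 5/2

5/2


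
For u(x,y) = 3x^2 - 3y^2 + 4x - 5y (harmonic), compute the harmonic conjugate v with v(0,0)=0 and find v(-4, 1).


Step 1: v_x = -u_y = 6y + 5
Step 2: v_y = u_x = 6x + 4
Step 3: v = 6xy + 5x + 4y + C
Step 4: v(0,0) = 0 => C = 0
Step 5: v(-4, 1) = -40

-40


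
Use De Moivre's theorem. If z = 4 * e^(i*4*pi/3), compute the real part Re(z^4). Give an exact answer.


Step 1: By De Moivre's theorem, z^4 = 4^4 * e^(i*4*4*pi/3) = 256 * (cos(16*pi/3) + i*sin(16*pi/3))
Step 2: |z|^4 = 4^4 = 256
Step 3: Reduce the angle mod 2*pi: 16*pi/3 - 4*pi = 4*pi/3
Step 4: cos(4*pi/3) = -1/2
Step 5: Re(z^4) = 256 * (-1/2) = -128

-128


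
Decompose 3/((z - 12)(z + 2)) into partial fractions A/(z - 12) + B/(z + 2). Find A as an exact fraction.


Step 1: Multiply both sides by (z - 12) and set z = 12
Step 2: A = 3 / (12 + 2)
Step 3: A = 3 / 14
Step 4: A = 3/14

3/14


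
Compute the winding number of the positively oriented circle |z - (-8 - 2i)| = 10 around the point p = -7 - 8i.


Step 1: Center c = (-8, -2), radius = 10
Step 2: |p - c|^2 = 1^2 + (-6)^2 = 37
Step 3: r^2 = 100
Step 4: |p-c| < r so winding number = 1

1


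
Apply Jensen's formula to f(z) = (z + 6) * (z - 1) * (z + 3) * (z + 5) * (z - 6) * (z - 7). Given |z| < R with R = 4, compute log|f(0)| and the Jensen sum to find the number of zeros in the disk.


Jensen's formula: (1/2pi)*integral log|f(Re^it)|dt = log|f(0)| + sum_{|a_k|<R} log(R/|a_k|)
Step 1: f(0) = 6 * (-1) * 3 * 5 * (-6) * (-7) = -3780
Step 2: log|f(0)| = log|-6| + log|1| + log|-3| + log|-5| + log|6| + log|7| = 8.2375
Step 3: Zeros inside |z| < 4: 1, -3
Step 4: Jensen sum = log(4/1) + log(4/3) = 1.674
Step 5: n(R) = number of terms in the Jensen sum = count of zeros inside |z| < 4 = 2

2


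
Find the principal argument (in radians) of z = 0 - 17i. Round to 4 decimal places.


Step 1: z = 0 - 17i
Step 2: arg(z) = atan2(-17, 0)
Step 3: arg(z) = -1.5708

-1.5708


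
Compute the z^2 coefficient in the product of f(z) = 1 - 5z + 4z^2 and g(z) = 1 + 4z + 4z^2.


Step 1: z^2 term in f*g comes from: (1)*(4z^2) + (-5z)*(4z) + (4z^2)*(1)
Step 2: = 4 - 20 + 4
Step 3: = -12

-12


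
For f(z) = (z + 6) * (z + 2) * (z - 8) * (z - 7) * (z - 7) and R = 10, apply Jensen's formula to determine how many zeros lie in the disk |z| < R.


Jensen's formula: (1/2pi)*integral log|f(Re^it)|dt = log|f(0)| + sum_{|a_k|<R} log(R/|a_k|)
Step 1: f(0) = 6 * 2 * (-8) * (-7) * (-7) = -4704
Step 2: log|f(0)| = log|-6| + log|-2| + log|8| + log|7| + log|7| = 8.4562
Step 3: Zeros inside |z| < 10: -6, -2, 8, 7, 7
Step 4: Jensen sum = log(10/6) + log(10/2) + log(10/8) + log(10/7) + log(10/7) = 3.0568
Step 5: n(R) = number of terms in the Jensen sum = count of zeros inside |z| < 10 = 5

5


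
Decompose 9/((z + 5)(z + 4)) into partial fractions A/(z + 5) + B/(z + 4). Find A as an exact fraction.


Step 1: Multiply both sides by (z + 5) and set z = -5
Step 2: A = 9 / (-5 + 4)
Step 3: A = 9 / (-1)
Step 4: A = -9

-9


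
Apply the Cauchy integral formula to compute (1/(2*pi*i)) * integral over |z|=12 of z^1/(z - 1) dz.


Step 1: f(z) = z^1, a = 1 is inside |z| = 12
Step 2: By Cauchy integral formula: (1/(2pi*i)) * integral = f(a)
Step 3: f(1) = 1^1 = 1

1


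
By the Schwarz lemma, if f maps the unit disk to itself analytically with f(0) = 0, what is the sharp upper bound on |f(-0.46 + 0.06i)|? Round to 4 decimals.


Step 1: Schwarz lemma: if f: D -> D is analytic with f(0) = 0, then |f(z)| <= |z| for all z in D, and this is sharp (f(z) = z).
Step 2: |z0|^2 = (-0.46)^2 + 0.06^2 = 0.2152
Step 3: |z0| = sqrt(0.2152) = 0.463897
Step 4: Best bound = |z0| = 0.4639

0.4639


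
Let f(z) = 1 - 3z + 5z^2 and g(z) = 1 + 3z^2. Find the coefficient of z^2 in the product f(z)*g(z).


Step 1: z^2 term in f*g comes from: (1)*(3z^2) + (-3z)*(0) + (5z^2)*(1)
Step 2: = 3 + 0 + 5
Step 3: = 8

8


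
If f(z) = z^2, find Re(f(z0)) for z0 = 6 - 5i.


Step 1: z0 = 6 - 5i
Step 2: z0^2 = 6^2 - (-5)^2 - 60i
Step 3: real part = 36 - 25 = 11

11


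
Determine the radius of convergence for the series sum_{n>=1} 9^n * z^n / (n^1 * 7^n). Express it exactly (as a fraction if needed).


Step 1: General term a_n = 9^n / (n^1 * 7^n)
Step 2: By the root test, |a_n|^(1/n) = 9 / (n^(1/n) * 7) -> 9/7 as n -> infinity (since n^(1/n) -> 1)
Step 3: R = 1/lim|a_n|^(1/n) = 7/9

7/9


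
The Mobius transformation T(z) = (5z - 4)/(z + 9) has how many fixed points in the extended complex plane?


Step 1: Fixed points satisfy T(z) = z
Step 2: z^2 + 4z + 4 = 0
Step 3: Discriminant = 4^2 - 4*1*4 = 0
Step 4: Number of fixed points = 1

1


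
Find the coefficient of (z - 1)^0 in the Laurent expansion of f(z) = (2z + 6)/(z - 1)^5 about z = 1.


Step 1: Write the numerator in powers of (z - 1): 2z + 6 = 2(z - 1) + (2*1 + 6) = 2(z - 1) + 8
Step 2: Divide by (z - 1)^5: f(z) = 8(z - 1)^(-5) + 2(z - 1)^(-4)
Step 3: This finite sum is the Laurent series of f about z = 1.
Step 4: Only the powers -5 and -4 appear, so the coefficient of (z - 1)^0 = 0

0


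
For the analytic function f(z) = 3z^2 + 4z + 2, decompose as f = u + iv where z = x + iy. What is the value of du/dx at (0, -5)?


Step 1: f(z) = 3(x+iy)^2 + 4(x+iy) + 2
Step 2: u = 3(x^2 - y^2) + 4x + 2
Step 3: u_x = 6x + 4
Step 4: At (0, -5): u_x = 0 + 4 = 4

4


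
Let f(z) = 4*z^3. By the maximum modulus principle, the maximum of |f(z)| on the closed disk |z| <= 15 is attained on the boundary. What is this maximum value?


Step 1: On |z| = 15, |f(z)| = 4 * |z|^3 = 4 * 15^3
Step 2: By maximum modulus principle, maximum is on boundary.
Step 3: Maximum = 4 * 3375 = 13500

13500


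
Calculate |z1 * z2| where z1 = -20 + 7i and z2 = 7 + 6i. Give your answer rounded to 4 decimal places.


Step 1: |z1| = sqrt((-20)^2 + 7^2) = sqrt(449)
Step 2: |z2| = sqrt(7^2 + 6^2) = sqrt(85)
Step 3: |z1*z2| = |z1|*|z2| = sqrt(449) * sqrt(85) = sqrt(449 * 85) = sqrt(38165)
Step 4: = 195.3586

195.3586


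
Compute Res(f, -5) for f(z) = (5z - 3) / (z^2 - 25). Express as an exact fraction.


Step 1: Q(z) = z^2 - 25 = (z + 5)(z - 5)
Step 2: Q'(z) = 2z
Step 3: Q'(-5) = -10, P(-5) = -28
Step 4: Res = P(-5)/Q'(-5) = -28/(-10) = 14/5

14/5


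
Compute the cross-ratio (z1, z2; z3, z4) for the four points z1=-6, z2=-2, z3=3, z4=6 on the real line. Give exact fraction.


Step 1: (z1-z3)(z2-z4) = (-9) * (-8) = 72
Step 2: (z1-z4)(z2-z3) = (-12) * (-5) = 60
Step 3: Cross-ratio = 72/60 = 6/5

6/5


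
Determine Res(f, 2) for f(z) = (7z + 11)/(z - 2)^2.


Step 1: Pole of order 2 at z = 2
Step 2: Res = lim d/dz [(z - 2)^2 * f(z)] as z -> 2
Step 3: (z - 2)^2 * f(z) = 7z + 11
Step 4: d/dz[7z + 11] = 7

7


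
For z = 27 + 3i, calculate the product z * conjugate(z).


Step 1: conj(z) = 27 - 3i
Step 2: z * conj(z) = 27^2 + 3^2
Step 3: = 729 + 9 = 738

738


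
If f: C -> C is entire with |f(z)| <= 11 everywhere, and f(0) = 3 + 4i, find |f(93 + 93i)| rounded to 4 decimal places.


Step 1: By Liouville's theorem, a bounded entire function is constant.
Step 2: f(z) = f(0) = 3 + 4i for all z.
Step 3: |f(w)| = |3 + 4i| = sqrt(9 + 16)
Step 4: = 5.0

5.0


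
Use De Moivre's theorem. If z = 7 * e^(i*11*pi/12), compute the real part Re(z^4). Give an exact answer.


Step 1: By De Moivre's theorem, z^4 = 7^4 * e^(i*4*11*pi/12) = 2401 * (cos(11*pi/3) + i*sin(11*pi/3))
Step 2: |z|^4 = 7^4 = 2401
Step 3: Reduce the angle mod 2*pi: 11*pi/3 - 2*pi = 5*pi/3
Step 4: cos(5*pi/3) = 1/2
Step 5: Re(z^4) = 2401 * 1/2 = 2401/2

2401/2


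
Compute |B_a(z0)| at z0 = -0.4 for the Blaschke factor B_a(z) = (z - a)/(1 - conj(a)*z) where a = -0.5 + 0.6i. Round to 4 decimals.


Step 1: Numerator z0 - a = -0.4 - (-0.5 + 0.6i) = 0.1 - 0.6i
Step 2: Denominator 1 - conj(a)*z0 = 1 - (-0.5 - 0.6i)*(-0.4) = 0.8 - 0.24i
Step 3: |z0 - a|^2 = 0.1^2 + (-0.6)^2 = 0.37; |1 - conj(a)*z0|^2 = 0.8^2 + (-0.24)^2 = 0.6976
Step 4: |B_a(-0.4)| = sqrt(0.37 / 0.6976) = sqrt(0.53039)
Step 5: = 0.7283

0.7283


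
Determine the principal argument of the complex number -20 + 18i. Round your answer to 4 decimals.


Step 1: z = -20 + 18i
Step 2: arg(z) = atan2(18, -20)
Step 3: arg(z) = 2.4088

2.4088


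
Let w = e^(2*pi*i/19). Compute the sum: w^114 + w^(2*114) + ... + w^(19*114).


Step 1: The sum sum_{j=1}^{n} w^(k*j) equals n if n | k, else 0.
Step 2: Here n = 19, k = 114
Step 3: Does n divide k? 19 | 114 -> True
Step 4: Sum = 19

19


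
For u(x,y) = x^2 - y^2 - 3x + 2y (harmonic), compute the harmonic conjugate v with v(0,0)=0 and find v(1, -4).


Step 1: v_x = -u_y = 2y - 2
Step 2: v_y = u_x = 2x - 3
Step 3: v = 2xy - 2x - 3y + C
Step 4: v(0,0) = 0 => C = 0
Step 5: v(1, -4) = 2

2


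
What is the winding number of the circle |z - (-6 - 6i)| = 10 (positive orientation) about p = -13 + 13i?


Step 1: Center c = (-6, -6), radius = 10
Step 2: |p - c|^2 = (-7)^2 + 19^2 = 410
Step 3: r^2 = 100
Step 4: |p-c| > r so winding number = 0

0


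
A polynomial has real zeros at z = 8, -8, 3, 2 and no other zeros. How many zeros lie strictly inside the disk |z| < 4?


Step 1: Check each root:
  z = 8: |8| = 8 >= 4
  z = -8: |-8| = 8 >= 4
  z = 3: |3| = 3 < 4
  z = 2: |2| = 2 < 4
Step 2: Count = 2

2


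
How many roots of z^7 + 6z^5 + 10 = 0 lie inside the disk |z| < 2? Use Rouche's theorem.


Step 1: On |z| = 2 the three terms have sizes |z^7| = 2^7 = 128, |6z^5| = 6*2^5 = 192, |10| = 10
Step 2: The dominant term is g(z) = 6z^5; let h(z) = z^7 + 10 so f = g + h
Step 3: On |z| = 2: |g| = 192 and |h| <= 128 + 10 = 138
Step 4: Since 192 > 138, |h| < |g| on |z| = 2, so by Rouche f has the same number of zeros as g inside |z| < 2
Step 5: g(z) = 6z^5 has 5 zeros (at the origin, multiplicity 5) inside |z| < 2. Answer = 5

5


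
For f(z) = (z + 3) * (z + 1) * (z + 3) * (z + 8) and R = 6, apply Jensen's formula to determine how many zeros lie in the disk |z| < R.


Jensen's formula: (1/2pi)*integral log|f(Re^it)|dt = log|f(0)| + sum_{|a_k|<R} log(R/|a_k|)
Step 1: f(0) = 3 * 1 * 3 * 8 = 72
Step 2: log|f(0)| = log|-3| + log|-1| + log|-3| + log|-8| = 4.2767
Step 3: Zeros inside |z| < 6: -3, -1, -3
Step 4: Jensen sum = log(6/3) + log(6/1) + log(6/3) = 3.1781
Step 5: n(R) = number of terms in the Jensen sum = count of zeros inside |z| < 6 = 3

3


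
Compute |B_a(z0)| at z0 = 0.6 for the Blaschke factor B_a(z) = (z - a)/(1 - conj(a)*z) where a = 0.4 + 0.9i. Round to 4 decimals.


Step 1: Numerator z0 - a = 0.6 - (0.4 + 0.9i) = 0.2 - 0.9i
Step 2: Denominator 1 - conj(a)*z0 = 1 - (0.4 - 0.9i)*0.6 = 0.76 + 0.54i
Step 3: |z0 - a|^2 = 0.2^2 + (-0.9)^2 = 0.85; |1 - conj(a)*z0|^2 = 0.76^2 + 0.54^2 = 0.8692
Step 4: |B_a(0.6)| = sqrt(0.85 / 0.8692) = sqrt(0.977911)
Step 5: = 0.9889

0.9889
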